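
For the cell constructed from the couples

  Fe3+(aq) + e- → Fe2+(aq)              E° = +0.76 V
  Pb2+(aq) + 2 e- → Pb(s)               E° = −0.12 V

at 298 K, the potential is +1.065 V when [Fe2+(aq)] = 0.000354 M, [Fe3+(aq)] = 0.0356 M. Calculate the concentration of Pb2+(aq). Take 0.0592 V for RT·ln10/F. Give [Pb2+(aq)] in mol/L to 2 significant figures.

The Fe³⁺/Fe²⁺ couple has the larger reduction potential, so it is the cathode: E°cell = +0.76 − (−0.12) = +0.88 V and n = 2.
Since E = E° − (0.0592/n)·log Q, log Q = n(E° − E)/0.0592 = −6.250.
Balancing electrons gives 2 Fe3+(aq) + Pb(s) → 2 Fe2+(aq) + Pb2+(aq); thus Q = ([Fe2+(aq)]^2·[Pb2+(aq)]) / [Fe3+(aq)]^2.
Isolating [Pb2+(aq)] in Q = 10^{−6.250} yields log [Pb2+(aq)] = −2.245, i.e. 0.0057 M.

0.0057 M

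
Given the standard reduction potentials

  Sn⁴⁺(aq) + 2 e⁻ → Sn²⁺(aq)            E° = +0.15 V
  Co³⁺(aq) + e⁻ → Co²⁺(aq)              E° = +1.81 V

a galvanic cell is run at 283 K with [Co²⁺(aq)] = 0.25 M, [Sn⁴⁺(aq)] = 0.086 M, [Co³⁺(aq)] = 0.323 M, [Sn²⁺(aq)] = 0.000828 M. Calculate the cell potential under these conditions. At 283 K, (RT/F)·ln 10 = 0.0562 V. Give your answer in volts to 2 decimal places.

The Co³⁺/Co²⁺ couple has the more positive E°, so it is the cathode; Sn⁴⁺/Sn²⁺ is the anode.
E°cell = +1.81 − (+0.15) = +1.66 V, with n = 2 electrons transferred.
The balanced reaction is 2 Co³⁺(aq) + Sn²⁺(aq) → 2 Co²⁺(aq) + Sn⁴⁺(aq), so Q = ([Co²⁺(aq)]^2·[Sn⁴⁺(aq)]) / ([Co³⁺(aq)]^2·[Sn²⁺(aq)]) = 62.2 and log Q = 1.794.
Applying E = E° − (RT ln10/nF)·log Q gives +1.66 − (0.0562/2)(1.794) = +1.61 V.

+1.61 V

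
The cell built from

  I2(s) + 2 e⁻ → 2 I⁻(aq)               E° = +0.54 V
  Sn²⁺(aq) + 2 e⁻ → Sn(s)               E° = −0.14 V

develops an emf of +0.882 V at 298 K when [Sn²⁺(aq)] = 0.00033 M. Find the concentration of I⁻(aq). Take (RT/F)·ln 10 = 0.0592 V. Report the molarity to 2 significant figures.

0.021 M

With I₂/I⁻ at the cathode and Sn²⁺/Sn at the anode, E°cell = +0.54 − (−0.14) = +0.68 V (n = 2).
From the Nernst equation, log Q = n(E° − E)/0.0592 = 2·(+0.68 − (+0.882))/0.0592 = −6.824.
The balanced reaction is I2(s) + Sn(s) → 2 I⁻(aq) + Sn²⁺(aq), so Q = [I⁻(aq)]^2·[Sn²⁺(aq)].
Substituting the known concentrations and solving, log [I⁻(aq)] = −1.671 and [I⁻(aq)] = 0.021 M.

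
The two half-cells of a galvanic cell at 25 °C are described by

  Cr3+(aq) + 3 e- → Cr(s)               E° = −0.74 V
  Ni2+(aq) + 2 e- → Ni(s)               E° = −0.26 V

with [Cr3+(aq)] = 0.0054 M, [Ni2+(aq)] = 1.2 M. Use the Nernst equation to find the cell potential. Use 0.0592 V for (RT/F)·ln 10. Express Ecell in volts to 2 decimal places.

The Ni²⁺/Ni couple has the more positive E°, so it is the cathode; Cr³⁺/Cr is the anode.
E°cell = −0.26 − (−0.74) = +0.48 V, with n = 6 electrons transferred.
Balancing gives 3 Ni2+(aq) + 2 Cr(s) → 3 Ni(s) + 2 Cr3+(aq); hence Q = [Cr3+(aq)]^2 / [Ni2+(aq)]^3 = 1.69×10^−5 (log Q = −4.773).
Applying E = E° − (RT ln10/nF)·log Q gives +0.48 − (0.0592/6)(−4.773) = +0.53 V.

+0.53 V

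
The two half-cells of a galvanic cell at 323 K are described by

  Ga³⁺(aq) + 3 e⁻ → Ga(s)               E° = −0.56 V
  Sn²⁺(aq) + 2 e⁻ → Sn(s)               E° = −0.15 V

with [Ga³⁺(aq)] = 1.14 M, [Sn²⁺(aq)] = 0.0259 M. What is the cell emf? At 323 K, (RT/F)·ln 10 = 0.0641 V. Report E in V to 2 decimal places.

+0.36 V

Sn²⁺/Sn is reduced (cathode, E° = −0.15 V) and Ga³⁺/Ga is oxidized (anode).
E°cell = E°cat − E°an = −0.15 − (−0.56) = +0.41 V; n = 6.
The balanced reaction is 3 Sn²⁺(aq) + 2 Ga(s) → 3 Sn(s) + 2 Ga³⁺(aq), so Q = [Ga³⁺(aq)]^2 / [Sn²⁺(aq)]^3 = 7.48×10^4 and log Q = 4.874.
Applying E = E° − (RT ln10/nF)·log Q gives +0.41 − (0.0641/6)(4.874) = +0.36 V.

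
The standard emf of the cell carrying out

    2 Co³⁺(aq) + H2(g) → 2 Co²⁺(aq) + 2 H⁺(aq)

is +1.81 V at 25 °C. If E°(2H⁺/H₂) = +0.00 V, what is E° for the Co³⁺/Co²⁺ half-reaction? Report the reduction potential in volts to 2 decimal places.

In the reaction as written the Co³⁺/Co²⁺ couple is reduced (cathode) and 2H⁺/H₂ is oxidized (anode), so E°cell = E°(Co³⁺/Co²⁺) − E°(2H⁺/H₂).
E°(Co³⁺/Co²⁺) = E°cell + E°(anode) = +1.81 + (+0.00) = +1.81 V.

+1.81 V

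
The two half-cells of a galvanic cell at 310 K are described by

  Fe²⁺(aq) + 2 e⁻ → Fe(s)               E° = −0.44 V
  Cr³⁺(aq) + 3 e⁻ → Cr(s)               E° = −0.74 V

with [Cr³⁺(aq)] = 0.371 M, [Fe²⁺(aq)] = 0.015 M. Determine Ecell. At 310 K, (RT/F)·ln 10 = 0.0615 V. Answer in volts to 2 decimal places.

+0.25 V

Fe²⁺/Fe is reduced (cathode, E° = −0.44 V) and Cr³⁺/Cr is oxidized (anode).
E°cell = E°cat − E°an = −0.44 − (−0.74) = +0.30 V; n = 6.
The balanced reaction is 3 Fe²⁺(aq) + 2 Cr(s) → 3 Fe(s) + 2 Cr³⁺(aq), so Q = [Cr³⁺(aq)]^2 / [Fe²⁺(aq)]^3 = 4.08×10^4 and log Q = 4.610.
Applying E = E° − (RT ln10/nF)·log Q gives +0.30 − (0.0615/6)(4.610) = +0.25 V.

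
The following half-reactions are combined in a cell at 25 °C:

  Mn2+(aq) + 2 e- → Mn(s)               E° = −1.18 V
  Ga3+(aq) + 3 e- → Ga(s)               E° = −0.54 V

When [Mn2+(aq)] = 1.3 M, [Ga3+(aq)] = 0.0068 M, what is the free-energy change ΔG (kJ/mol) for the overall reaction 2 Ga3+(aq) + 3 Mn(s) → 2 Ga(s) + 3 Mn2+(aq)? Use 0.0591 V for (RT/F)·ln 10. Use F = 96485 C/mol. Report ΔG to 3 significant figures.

−344 kJ/mol

With Ga³⁺/Ga reduced at the cathode, E°cell = −0.54 − (−1.18) = +0.64 V and n = 6.
The reaction quotient is [Mn2+(aq)]^3 / [Ga3+(aq)]^2 = 4.75×10^4; by Nernst, E = +0.64 − (0.0591/6)(4.677) = +0.5939 V.
Then ΔG = −nFE = −6 × 96485 × +0.5939 J/mol = −344 kJ/mol.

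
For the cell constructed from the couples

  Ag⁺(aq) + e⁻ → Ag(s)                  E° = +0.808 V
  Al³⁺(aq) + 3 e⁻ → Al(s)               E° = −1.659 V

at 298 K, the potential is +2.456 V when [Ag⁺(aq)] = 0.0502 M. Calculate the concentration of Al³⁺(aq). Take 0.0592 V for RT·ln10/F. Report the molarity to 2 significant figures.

Ag⁺/Ag is the cathode (higher E°); E°cell = +0.808 − (−1.659) = +2.467 V with n = 3.
From the Nernst equation, log Q = n(E° − E)/0.0592 = 3·(+2.467 − (+2.456))/0.0592 = 0.557.
Balancing electrons gives 3 Ag⁺(aq) + Al(s) → 3 Ag(s) + Al³⁺(aq); thus Q = [Al³⁺(aq)] / [Ag⁺(aq)]^3.
Solving for the unknown gives log [Al³⁺(aq)] = −3.341, so [Al³⁺(aq)] ≈ 0.00046 M.

0.00046 M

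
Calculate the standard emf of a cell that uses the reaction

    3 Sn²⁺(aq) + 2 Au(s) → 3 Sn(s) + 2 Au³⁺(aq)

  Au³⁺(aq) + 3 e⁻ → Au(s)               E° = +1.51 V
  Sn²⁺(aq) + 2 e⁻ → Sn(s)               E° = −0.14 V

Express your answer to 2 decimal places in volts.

−1.65 V

In the reaction as written, Sn²⁺(aq) is reduced (cathode) and Au³⁺(aq) is produced by oxidation at the anode.
E°cell = E°(cathode) − E°(anode) = −0.14 − (+1.51) = −1.65 V.
The negative E°cell means the reaction is non-spontaneous in the direction written.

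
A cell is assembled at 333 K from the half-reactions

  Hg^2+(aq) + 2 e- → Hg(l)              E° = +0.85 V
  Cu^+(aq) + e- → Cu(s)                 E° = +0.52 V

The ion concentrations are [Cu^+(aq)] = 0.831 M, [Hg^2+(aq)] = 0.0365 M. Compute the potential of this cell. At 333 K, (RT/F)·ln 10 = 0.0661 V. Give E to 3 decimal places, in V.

Since E°(Hg²⁺/Hg) > E°(Cu⁺/Cu), Hg²⁺/Hg serves as the cathode.
E°cell = E°cat − E°an = +0.85 − (+0.52) = +0.33 V; n = 2.
For the overall reaction Hg^2+(aq) + 2 Cu(s) → Hg(l) + 2 Cu^+(aq), Q = [Cu^+(aq)]^2 / [Hg^2+(aq)] = 18.9, giving log Q = 1.277.
Applying E = E° − (RT ln10/nF)·log Q gives +0.33 − (0.0661/2)(1.277) = +0.288 V.

+0.288 V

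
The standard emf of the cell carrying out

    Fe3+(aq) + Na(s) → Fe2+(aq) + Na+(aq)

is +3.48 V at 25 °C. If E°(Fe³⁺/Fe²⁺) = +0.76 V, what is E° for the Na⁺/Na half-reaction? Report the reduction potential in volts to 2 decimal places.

In the reaction as written the Fe³⁺/Fe²⁺ couple is reduced (cathode) and Na⁺/Na is oxidized (anode), so E°cell = E°(Fe³⁺/Fe²⁺) − E°(Na⁺/Na).
E°(Na⁺/Na) = E°(cathode) − E°cell = +0.76 − (+3.48) = −2.72 V.

−2.72 V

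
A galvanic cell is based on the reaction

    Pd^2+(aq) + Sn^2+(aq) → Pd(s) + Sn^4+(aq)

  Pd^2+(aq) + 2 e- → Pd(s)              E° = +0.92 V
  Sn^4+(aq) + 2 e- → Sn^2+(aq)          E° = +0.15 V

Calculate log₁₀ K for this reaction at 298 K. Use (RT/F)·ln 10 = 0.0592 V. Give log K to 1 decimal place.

log K = 26.0

The Pd²⁺/Pd couple is reduced (cathode); E°cell = +0.92 − (+0.15) = +0.77 V with n = 2.
At equilibrium E = 0, so log K = nE°cell / 0.0592 = (2)(+0.77) / 0.0592 = 26.0.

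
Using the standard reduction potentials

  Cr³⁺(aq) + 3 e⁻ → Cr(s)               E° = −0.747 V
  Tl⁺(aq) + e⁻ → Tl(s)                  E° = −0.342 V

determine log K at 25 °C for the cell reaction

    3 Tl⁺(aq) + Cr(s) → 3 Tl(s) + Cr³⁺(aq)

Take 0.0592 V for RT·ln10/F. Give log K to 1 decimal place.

log K = 20.5

The Tl⁺/Tl couple is reduced (cathode); E°cell = −0.342 − (−0.747) = +0.405 V with n = 3.
At equilibrium E = 0, so log K = nE°cell / 0.0592 = (3)(+0.405) / 0.0592 = 20.5.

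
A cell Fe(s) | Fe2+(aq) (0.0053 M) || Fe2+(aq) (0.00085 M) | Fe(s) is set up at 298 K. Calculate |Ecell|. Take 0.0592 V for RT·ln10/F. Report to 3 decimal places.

For a concentration cell E°cell = 0, since both electrodes use the same couple.
The compartment with the higher Fe2+(aq) concentration (0.0053 M) acts as the cathode; ions are reduced there and produced at the dilute (0.00085 M) anode.
With n = 2, Ecell = −(0.0592/2)·log([dilute]/[conc]) = −(0.0592/2)·log(0.00085/0.0053) = +0.024 V.

0.024 V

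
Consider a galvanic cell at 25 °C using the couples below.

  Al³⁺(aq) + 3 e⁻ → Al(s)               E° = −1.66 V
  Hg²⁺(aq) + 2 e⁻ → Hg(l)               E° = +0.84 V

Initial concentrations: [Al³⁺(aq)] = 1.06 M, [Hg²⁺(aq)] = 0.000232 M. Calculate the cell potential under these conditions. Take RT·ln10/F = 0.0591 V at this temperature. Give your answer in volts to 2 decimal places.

The Hg²⁺/Hg couple has the more positive E°, so it is the cathode; Al³⁺/Al is the anode.
E°cell = E°cat − E°an = +0.84 − (−1.66) = +2.50 V; n = 6.
Balancing gives 3 Hg²⁺(aq) + 2 Al(s) → 3 Hg(l) + 2 Al³⁺(aq); hence Q = [Al³⁺(aq)]^2 / [Hg²⁺(aq)]^3 = 9×10^10 (log Q = 10.954).
E = E° − (0.0591/n)·log Q = +2.50 − (0.0591/6)(10.954) = +2.39 V.

+2.39 V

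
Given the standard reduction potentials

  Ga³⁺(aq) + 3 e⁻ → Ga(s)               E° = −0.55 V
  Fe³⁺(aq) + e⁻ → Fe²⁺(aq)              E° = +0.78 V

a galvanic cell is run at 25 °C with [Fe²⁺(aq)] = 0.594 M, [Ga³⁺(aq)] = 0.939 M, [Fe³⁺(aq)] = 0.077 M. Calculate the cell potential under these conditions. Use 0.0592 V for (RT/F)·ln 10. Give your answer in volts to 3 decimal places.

+1.278 V

Since E°(Fe³⁺/Fe²⁺) > E°(Ga³⁺/Ga), Fe³⁺/Fe²⁺ serves as the cathode.
E°cell = +0.78 − (−0.55) = +1.33 V, with n = 3 electrons transferred.
The balanced reaction is 3 Fe³⁺(aq) + Ga(s) → 3 Fe²⁺(aq) + Ga³⁺(aq), so Q = ([Fe²⁺(aq)]^3·[Ga³⁺(aq)]) / [Fe³⁺(aq)]^3 = 431 and log Q = 2.635.
By the Nernst equation, E = +1.33 − (0.0592/3)·(2.635) = +1.278 V.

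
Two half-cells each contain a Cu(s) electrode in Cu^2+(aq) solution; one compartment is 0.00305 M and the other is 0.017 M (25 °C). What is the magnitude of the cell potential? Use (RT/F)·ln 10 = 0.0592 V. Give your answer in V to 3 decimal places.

0.022 V

For a concentration cell E°cell = 0, since both electrodes use the same couple.
The compartment with the higher Cu^2+(aq) concentration (0.017 M) acts as the cathode; ions are reduced there and produced at the dilute (0.00305 M) anode.
With n = 2, Ecell = −(0.0592/2)·log([dilute]/[conc]) = −(0.0592/2)·log(0.00305/0.017) = +0.022 V.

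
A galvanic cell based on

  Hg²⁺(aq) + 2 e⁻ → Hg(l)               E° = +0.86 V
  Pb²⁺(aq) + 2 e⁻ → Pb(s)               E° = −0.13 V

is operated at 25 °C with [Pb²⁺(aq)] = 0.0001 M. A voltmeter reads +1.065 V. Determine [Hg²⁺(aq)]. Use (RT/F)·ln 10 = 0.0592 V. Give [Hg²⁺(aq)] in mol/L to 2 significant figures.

With Hg²⁺/Hg at the cathode and Pb²⁺/Pb at the anode, E°cell = +0.86 − (−0.13) = +0.99 V (n = 2).
Rearranging E = E° − (0.0592/n)·log Q gives log Q = 2(+0.99 − (+1.065))/0.0592 = −2.534.
Balancing electrons gives Hg²⁺(aq) + Pb(s) → Hg(l) + Pb²⁺(aq); thus Q = [Pb²⁺(aq)] / [Hg²⁺(aq)].
Solving for the unknown gives log [Hg²⁺(aq)] = −1.466, so [Hg²⁺(aq)] ≈ 0.034 M.

0.034 M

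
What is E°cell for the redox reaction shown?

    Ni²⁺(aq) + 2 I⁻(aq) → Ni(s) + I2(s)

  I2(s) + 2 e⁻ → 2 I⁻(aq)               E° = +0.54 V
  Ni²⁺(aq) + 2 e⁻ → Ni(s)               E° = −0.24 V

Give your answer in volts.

Ni²⁺(aq) gains electrons, so the Ni²⁺/Ni couple is the cathode; the I₂/I⁻ couple is the anode.
E°cell = E°(cathode) − E°(anode) = −0.24 − (+0.54) = −0.78 V.
The negative E°cell means the reaction is non-spontaneous in the direction written.

−0.78 V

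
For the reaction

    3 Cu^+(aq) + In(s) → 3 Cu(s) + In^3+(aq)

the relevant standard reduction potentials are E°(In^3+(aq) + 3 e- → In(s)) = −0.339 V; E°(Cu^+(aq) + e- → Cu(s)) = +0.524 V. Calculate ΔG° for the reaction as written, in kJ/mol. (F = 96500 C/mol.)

−250 kJ/mol

In the reaction as written Cu^+(aq) is reduced, so the Cu⁺/Cu couple is the cathode and In³⁺/In is the anode.
E°cell = +0.524 − (−0.339) = +0.863 V; balancing electrons gives n = 3.
ΔG° = −nFE°cell = −(3)(96500)(+0.863) J/mol = −250 kJ/mol.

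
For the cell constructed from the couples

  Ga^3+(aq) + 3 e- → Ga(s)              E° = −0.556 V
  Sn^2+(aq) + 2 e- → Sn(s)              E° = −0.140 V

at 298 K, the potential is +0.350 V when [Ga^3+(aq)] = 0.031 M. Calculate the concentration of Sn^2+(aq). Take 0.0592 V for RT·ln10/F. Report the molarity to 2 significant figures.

With Sn²⁺/Sn at the cathode and Ga³⁺/Ga at the anode, E°cell = −0.140 − (−0.556) = +0.416 V (n = 6).
Since E = E° − (0.0592/n)·log Q, log Q = n(E° − E)/0.0592 = 6.689.
The balanced reaction is 3 Sn^2+(aq) + 2 Ga(s) → 3 Sn(s) + 2 Ga^3+(aq), so Q = [Ga^3+(aq)]^2 / [Sn^2+(aq)]^3.
Substituting the known concentrations and solving, log [Sn^2+(aq)] = −3.235 and [Sn^2+(aq)] = 0.00058 M.

0.00058 M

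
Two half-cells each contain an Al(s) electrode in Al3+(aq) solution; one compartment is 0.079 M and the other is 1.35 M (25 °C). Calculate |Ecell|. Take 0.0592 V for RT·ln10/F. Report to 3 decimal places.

For a concentration cell E°cell = 0, since both electrodes use the same couple.
The compartment with the higher Al3+(aq) concentration (1.35 M) acts as the cathode; ions are reduced there and produced at the dilute (0.079 M) anode.
With n = 3, Ecell = −(0.0592/3)·log([dilute]/[conc]) = −(0.0592/3)·log(0.079/1.35) = +0.024 V.

0.024 V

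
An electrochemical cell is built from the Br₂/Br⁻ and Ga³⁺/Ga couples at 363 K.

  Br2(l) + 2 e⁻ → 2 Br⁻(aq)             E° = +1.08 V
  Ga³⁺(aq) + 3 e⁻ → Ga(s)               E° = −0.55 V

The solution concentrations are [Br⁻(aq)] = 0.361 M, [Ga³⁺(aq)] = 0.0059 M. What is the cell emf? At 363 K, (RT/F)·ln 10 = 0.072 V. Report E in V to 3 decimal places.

Br₂/Br⁻ is reduced (cathode, E° = +1.08 V) and Ga³⁺/Ga is oxidized (anode).
E°cell = +1.08 − (−0.55) = +1.63 V, with n = 6 electrons transferred.
Balancing gives 3 Br2(l) + 2 Ga(s) → 6 Br⁻(aq) + 2 Ga³⁺(aq); hence Q = [Br⁻(aq)]^6·[Ga³⁺(aq)]^2 = 7.7×10^−8 (log Q = −7.113).
By the Nernst equation, E = +1.63 − (0.072/6)·(−7.113) = +1.715 V.

+1.715 V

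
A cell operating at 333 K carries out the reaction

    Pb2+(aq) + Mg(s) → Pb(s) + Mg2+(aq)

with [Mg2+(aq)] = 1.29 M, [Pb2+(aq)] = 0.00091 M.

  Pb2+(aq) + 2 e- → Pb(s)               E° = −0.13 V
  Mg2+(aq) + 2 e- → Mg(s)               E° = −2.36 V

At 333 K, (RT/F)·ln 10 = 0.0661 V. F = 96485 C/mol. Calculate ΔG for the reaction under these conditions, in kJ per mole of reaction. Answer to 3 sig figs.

The standard cell potential is −0.13 − (−2.36) = +2.23 V, with n = 2 electrons in the balanced equation.
Here Q = [Mg2+(aq)] / [Pb2+(aq)] = 1.42×10^3 (log Q = 3.152), giving E = +2.23 − (0.0661/2)·(3.152) = +2.1258 V.
ΔG = −nFE = −(2)(96485)(+2.1258) J/mol = −410 kJ/mol.

−410 kJ/mol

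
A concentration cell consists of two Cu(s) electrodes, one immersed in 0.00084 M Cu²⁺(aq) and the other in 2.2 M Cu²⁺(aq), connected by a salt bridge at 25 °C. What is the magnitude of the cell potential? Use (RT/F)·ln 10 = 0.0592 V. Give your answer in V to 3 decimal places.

0.101 V

For a concentration cell E°cell = 0, since both electrodes use the same couple.
The compartment with the higher Cu²⁺(aq) concentration (2.2 M) acts as the cathode; ions are reduced there and produced at the dilute (0.00084 M) anode.
With n = 2, Ecell = −(0.0592/2)·log([dilute]/[conc]) = −(0.0592/2)·log(0.00084/2.2) = +0.101 V.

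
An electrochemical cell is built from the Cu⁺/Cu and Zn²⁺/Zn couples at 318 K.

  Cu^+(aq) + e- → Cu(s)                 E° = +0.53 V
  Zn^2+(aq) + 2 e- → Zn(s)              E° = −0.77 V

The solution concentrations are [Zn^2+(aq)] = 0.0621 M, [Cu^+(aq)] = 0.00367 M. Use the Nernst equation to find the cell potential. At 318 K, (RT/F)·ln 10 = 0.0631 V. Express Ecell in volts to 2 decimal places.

The Cu⁺/Cu couple has the more positive E°, so it is the cathode; Zn²⁺/Zn is the anode.
E°cell = E°cat − E°an = +0.53 − (−0.77) = +1.30 V; n = 2.
For the overall reaction 2 Cu^+(aq) + Zn(s) → 2 Cu(s) + Zn^2+(aq), Q = [Zn^2+(aq)] / [Cu^+(aq)]^2 = 4.61×10^3, giving log Q = 3.664.
By the Nernst equation, E = +1.30 − (0.0631/2)·(3.664) = +1.18 V.

+1.18 V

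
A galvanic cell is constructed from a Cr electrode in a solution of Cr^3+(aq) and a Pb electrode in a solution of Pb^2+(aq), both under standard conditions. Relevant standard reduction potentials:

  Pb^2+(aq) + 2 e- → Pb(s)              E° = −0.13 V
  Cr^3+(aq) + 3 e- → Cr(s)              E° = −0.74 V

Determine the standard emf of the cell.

Of the two couples in this cell, the one with the more positive reduction potential is reduced at the cathode: here that is Pb²⁺/Pb (−0.13 V); Cr³⁺/Cr (−0.74 V) is the anode.
E°cell = E°(cathode) − E°(anode) = −0.13 − (−0.74) = +0.61 V.

+0.61 V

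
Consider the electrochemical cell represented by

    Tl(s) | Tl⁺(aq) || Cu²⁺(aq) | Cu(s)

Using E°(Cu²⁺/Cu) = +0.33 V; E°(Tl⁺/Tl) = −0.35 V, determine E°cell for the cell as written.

By convention the left-hand electrode in cell notation is the anode (oxidation) and the right-hand electrode is the cathode (reduction).
E°cell = E°(right) − E°(left) = +0.33 − (−0.35) = +0.68 V.

+0.68 V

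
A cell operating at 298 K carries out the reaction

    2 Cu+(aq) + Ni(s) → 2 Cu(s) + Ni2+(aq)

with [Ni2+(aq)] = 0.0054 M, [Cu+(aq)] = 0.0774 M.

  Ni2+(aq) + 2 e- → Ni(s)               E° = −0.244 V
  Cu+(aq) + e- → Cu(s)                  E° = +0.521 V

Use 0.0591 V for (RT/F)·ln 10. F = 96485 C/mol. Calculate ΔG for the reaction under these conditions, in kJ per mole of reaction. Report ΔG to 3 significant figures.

−148 kJ/mol

With Cu⁺/Cu reduced at the cathode, E°cell = +0.521 − (−0.244) = +0.765 V and n = 2.
Here Q = [Ni2+(aq)] / [Cu+(aq)]^2 = 0.901 (log Q = −0.045), giving E = +0.765 − (0.0591/2)·(−0.045) = +0.7663 V.
Finally ΔG = −nFE = −(2)(96485 C/mol)(+0.7663 V) = −148 kJ/mol.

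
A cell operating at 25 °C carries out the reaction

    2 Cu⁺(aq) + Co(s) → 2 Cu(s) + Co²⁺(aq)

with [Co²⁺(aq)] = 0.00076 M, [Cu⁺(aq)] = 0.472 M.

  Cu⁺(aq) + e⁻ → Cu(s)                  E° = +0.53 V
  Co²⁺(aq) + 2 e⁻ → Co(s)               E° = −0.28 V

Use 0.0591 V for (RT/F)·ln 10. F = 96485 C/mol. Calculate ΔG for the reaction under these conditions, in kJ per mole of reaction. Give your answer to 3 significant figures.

E°cell = +0.53 − (−0.28) = +0.81 V; the balanced reaction transfers n = 2 electrons.
Q = [Co²⁺(aq)] / [Cu⁺(aq)]^2 = 0.00341, so log Q = −2.467 and E = +0.81 − (0.0591/2)(−2.467) = +0.8829 V.
ΔG = −nFE = −(2)(96485)(+0.8829) J/mol = −170 kJ/mol.

−170 kJ/mol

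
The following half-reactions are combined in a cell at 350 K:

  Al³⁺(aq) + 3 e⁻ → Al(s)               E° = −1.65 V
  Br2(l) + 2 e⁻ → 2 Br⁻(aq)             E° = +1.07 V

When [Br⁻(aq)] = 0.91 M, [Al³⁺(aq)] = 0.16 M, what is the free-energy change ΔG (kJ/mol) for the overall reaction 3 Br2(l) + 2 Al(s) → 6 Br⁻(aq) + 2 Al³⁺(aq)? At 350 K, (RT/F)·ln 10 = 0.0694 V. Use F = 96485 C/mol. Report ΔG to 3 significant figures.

−1590 kJ/mol

The standard cell potential is +1.07 − (−1.65) = +2.72 V, with n = 6 electrons in the balanced equation.
The reaction quotient is [Br⁻(aq)]^6·[Al³⁺(aq)]^2 = 0.0145; by Nernst, E = +2.72 − (0.0694/6)(−1.838) = +2.7413 V.
Finally ΔG = −nFE = −(6)(96485 C/mol)(+2.7413 V) = −1590 kJ/mol.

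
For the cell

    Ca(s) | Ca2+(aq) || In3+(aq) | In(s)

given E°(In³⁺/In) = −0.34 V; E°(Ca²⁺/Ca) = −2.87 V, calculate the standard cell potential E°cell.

+2.53 V

By convention the left-hand electrode in cell notation is the anode (oxidation) and the right-hand electrode is the cathode (reduction).
E°cell = E°(right) − E°(left) = −0.34 − (−2.87) = +2.53 V.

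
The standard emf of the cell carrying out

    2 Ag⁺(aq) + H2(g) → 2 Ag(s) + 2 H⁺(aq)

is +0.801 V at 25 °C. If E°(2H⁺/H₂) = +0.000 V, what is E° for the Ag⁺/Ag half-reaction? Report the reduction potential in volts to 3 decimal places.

+0.801 V

In the reaction as written the Ag⁺/Ag couple is reduced (cathode) and 2H⁺/H₂ is oxidized (anode), so E°cell = E°(Ag⁺/Ag) − E°(2H⁺/H₂).
E°(Ag⁺/Ag) = E°cell + E°(anode) = +0.801 + (+0.000) = +0.801 V.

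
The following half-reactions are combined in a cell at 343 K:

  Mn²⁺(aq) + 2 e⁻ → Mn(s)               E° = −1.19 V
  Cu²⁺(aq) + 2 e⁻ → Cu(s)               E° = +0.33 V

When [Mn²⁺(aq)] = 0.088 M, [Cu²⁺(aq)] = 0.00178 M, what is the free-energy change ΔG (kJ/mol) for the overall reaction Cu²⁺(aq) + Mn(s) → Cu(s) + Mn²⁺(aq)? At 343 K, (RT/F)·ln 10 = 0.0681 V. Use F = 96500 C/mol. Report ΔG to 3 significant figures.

The standard cell potential is +0.33 − (−1.19) = +1.52 V, with n = 2 electrons in the balanced equation.
Here Q = [Mn²⁺(aq)] / [Cu²⁺(aq)] = 49.4 (log Q = 1.694), giving E = +1.52 − (0.0681/2)·(1.694) = +1.4623 V.
ΔG = −nFE = −(2)(96500)(+1.4623) J/mol = −282 kJ/mol.

−282 kJ/mol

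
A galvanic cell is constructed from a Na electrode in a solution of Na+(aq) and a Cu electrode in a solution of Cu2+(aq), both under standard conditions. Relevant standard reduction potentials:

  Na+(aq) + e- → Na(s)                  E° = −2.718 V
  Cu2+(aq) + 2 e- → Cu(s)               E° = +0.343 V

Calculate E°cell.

The Cu²⁺/Cu couple has the higher E°, so Cu ion is reduced (cathode) and Na is oxidized (anode).
E°cell = E°(cathode) − E°(anode) = +0.343 − (−2.718) = +3.061 V.

+3.061 V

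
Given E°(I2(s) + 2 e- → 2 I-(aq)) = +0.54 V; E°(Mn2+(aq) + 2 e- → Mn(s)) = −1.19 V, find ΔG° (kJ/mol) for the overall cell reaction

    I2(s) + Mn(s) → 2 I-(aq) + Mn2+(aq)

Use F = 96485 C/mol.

In the reaction as written I2(s) is reduced, so the I₂/I⁻ couple is the cathode and Mn²⁺/Mn is the anode.
E°cell = +0.54 − (−1.19) = +1.73 V; balancing electrons gives n = 2.
ΔG° = −nFE°cell = −(2)(96485)(+1.73) J/mol = −334 kJ/mol.

−334 kJ/mol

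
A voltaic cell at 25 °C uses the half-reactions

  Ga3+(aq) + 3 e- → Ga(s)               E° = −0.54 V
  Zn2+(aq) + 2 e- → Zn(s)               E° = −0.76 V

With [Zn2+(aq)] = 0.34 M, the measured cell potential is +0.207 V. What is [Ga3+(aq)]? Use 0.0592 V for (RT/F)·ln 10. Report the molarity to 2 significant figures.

With Ga³⁺/Ga at the cathode and Zn²⁺/Zn at the anode, E°cell = −0.54 − (−0.76) = +0.22 V (n = 6).
Rearranging E = E° − (0.0592/n)·log Q gives log Q = 6(+0.22 − (+0.207))/0.0592 = 1.318.
The balanced reaction is 2 Ga3+(aq) + 3 Zn(s) → 2 Ga(s) + 3 Zn2+(aq), so Q = [Zn2+(aq)]^3 / [Ga3+(aq)]^2.
Solving for the unknown gives log [Ga3+(aq)] = −1.362, so [Ga3+(aq)] ≈ 0.043 M.

0.043 M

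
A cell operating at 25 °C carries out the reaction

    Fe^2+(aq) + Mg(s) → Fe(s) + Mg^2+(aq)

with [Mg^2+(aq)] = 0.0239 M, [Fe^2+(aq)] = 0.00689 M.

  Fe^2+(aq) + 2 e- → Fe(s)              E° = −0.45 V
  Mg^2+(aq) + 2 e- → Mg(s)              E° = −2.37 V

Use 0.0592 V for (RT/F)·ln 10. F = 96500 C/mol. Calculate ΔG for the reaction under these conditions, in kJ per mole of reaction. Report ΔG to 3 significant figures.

The standard cell potential is −0.45 − (−2.37) = +1.92 V, with n = 2 electrons in the balanced equation.
Here Q = [Mg^2+(aq)] / [Fe^2+(aq)] = 3.47 (log Q = 0.540), giving E = +1.92 − (0.0592/2)·(0.540) = +1.9040 V.
Then ΔG = −nFE = −2 × 96500 × +1.9040 J/mol = −367 kJ/mol.

−367 kJ/mol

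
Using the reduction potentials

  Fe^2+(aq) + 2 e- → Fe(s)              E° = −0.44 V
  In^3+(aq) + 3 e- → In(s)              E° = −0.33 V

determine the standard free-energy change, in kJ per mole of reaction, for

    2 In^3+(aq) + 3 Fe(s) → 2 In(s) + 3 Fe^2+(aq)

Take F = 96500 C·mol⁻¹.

In the reaction as written In^3+(aq) is reduced, so the In³⁺/In couple is the cathode and Fe²⁺/Fe is the anode.
E°cell = −0.33 − (−0.44) = +0.11 V; balancing electrons gives n = 6.
ΔG° = −nFE°cell = −(6)(96500)(+0.11) J/mol = −63.7 kJ/mol.

−63.7 kJ/mol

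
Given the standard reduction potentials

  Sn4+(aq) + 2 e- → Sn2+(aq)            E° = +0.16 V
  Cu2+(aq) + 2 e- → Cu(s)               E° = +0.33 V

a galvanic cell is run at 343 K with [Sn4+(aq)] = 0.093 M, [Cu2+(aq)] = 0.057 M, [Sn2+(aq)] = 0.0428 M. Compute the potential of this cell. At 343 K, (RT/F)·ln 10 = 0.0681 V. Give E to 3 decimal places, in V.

Cu²⁺/Cu is reduced (cathode, E° = +0.33 V) and Sn⁴⁺/Sn²⁺ is oxidized (anode).
E°cell = +0.33 − (+0.16) = +0.17 V, with n = 2 electrons transferred.
For the overall reaction Cu2+(aq) + Sn2+(aq) → Cu(s) + Sn4+(aq), Q = [Sn4+(aq)] / ([Cu2+(aq)]·[Sn2+(aq)]) = 38.1, giving log Q = 1.581.
E = E° − (0.0681/n)·log Q = +0.17 − (0.0681/2)(1.581) = +0.116 V.

+0.116 V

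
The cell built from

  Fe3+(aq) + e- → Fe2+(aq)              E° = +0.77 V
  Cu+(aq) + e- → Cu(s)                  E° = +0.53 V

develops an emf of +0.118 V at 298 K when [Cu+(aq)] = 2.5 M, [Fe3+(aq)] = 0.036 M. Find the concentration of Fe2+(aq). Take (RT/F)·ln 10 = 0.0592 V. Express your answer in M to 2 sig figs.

1.7 M

With Fe³⁺/Fe²⁺ at the cathode and Cu⁺/Cu at the anode, E°cell = +0.77 − (+0.53) = +0.24 V (n = 1).
Rearranging E = E° − (0.0592/n)·log Q gives log Q = 1(+0.24 − (+0.118))/0.0592 = 2.061.
For Fe3+(aq) + Cu(s) → Fe2+(aq) + Cu+(aq), the reaction quotient is Q = ([Fe2+(aq)]·[Cu+(aq)]) / [Fe3+(aq)].
Isolating [Fe2+(aq)] in Q = 10^{2.061} yields log [Fe2+(aq)] = 0.219, i.e. 1.7 M.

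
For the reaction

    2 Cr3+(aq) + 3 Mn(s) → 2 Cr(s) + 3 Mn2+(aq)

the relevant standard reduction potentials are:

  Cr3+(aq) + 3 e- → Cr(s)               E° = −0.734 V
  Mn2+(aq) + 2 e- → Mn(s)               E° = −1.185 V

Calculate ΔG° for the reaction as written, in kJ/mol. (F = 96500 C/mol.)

−261 kJ/mol

In the reaction as written Cr3+(aq) is reduced, so the Cr³⁺/Cr couple is the cathode and Mn²⁺/Mn is the anode.
E°cell = −0.734 − (−1.185) = +0.451 V; balancing electrons gives n = 6.
ΔG° = −nFE°cell = −(6)(96500)(+0.451) J/mol = −261 kJ/mol.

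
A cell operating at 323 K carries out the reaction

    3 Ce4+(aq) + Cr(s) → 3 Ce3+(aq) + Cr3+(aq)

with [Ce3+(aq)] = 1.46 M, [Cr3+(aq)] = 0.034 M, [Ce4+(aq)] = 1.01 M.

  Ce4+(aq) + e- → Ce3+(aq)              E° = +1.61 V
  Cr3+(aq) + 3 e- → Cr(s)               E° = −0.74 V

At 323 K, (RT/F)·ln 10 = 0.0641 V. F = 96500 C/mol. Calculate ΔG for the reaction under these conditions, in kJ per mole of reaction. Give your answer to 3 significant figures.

E°cell = +1.61 − (−0.74) = +2.35 V; the balanced reaction transfers n = 3 electrons.
The reaction quotient is ([Ce3+(aq)]^3·[Cr3+(aq)]) / [Ce4+(aq)]^3 = 0.103; by Nernst, E = +2.35 − (0.0641/3)(−0.988) = +2.3711 V.
ΔG = −nFE = −(3)(96500)(+2.3711) J/mol = −686 kJ/mol.

−686 kJ/mol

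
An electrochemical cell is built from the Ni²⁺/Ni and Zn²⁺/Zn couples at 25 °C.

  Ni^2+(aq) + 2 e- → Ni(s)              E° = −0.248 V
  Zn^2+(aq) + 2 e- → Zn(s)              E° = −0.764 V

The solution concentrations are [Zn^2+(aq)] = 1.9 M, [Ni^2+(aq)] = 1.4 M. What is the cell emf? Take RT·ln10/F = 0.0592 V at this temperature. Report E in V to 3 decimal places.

+0.512 V

Ni²⁺/Ni is reduced (cathode, E° = −0.248 V) and Zn²⁺/Zn is oxidized (anode).
The standard potential is −0.248 − (−0.764) = +0.516 V and the balanced reaction transfers n = 2 electrons.
The balanced reaction is Ni^2+(aq) + Zn(s) → Ni(s) + Zn^2+(aq), so Q = [Zn^2+(aq)] / [Ni^2+(aq)] = 1.36 and log Q = 0.133.
By the Nernst equation, E = +0.516 − (0.0592/2)·(0.133) = +0.512 V.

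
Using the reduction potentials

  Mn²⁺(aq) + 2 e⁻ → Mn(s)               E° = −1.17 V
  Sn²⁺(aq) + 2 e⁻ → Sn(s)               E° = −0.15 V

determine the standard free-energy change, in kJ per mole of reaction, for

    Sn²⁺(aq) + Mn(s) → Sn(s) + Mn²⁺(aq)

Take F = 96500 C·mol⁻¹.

In the reaction as written Sn²⁺(aq) is reduced, so the Sn²⁺/Sn couple is the cathode and Mn²⁺/Mn is the anode.
E°cell = −0.15 − (−1.17) = +1.02 V; balancing electrons gives n = 2.
ΔG° = −nFE°cell = −(2)(96500)(+1.02) J/mol = −197 kJ/mol.

−197 kJ/mol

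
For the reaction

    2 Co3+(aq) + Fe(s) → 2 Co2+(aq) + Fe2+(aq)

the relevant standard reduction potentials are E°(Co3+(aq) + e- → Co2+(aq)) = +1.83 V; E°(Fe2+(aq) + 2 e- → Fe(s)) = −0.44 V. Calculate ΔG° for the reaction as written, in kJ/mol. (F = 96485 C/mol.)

In the reaction as written Co3+(aq) is reduced, so the Co³⁺/Co²⁺ couple is the cathode and Fe²⁺/Fe is the anode.
E°cell = +1.83 − (−0.44) = +2.27 V; balancing electrons gives n = 2.
ΔG° = −nFE°cell = −(2)(96485)(+2.27) J/mol = −438 kJ/mol.

−438 kJ/mol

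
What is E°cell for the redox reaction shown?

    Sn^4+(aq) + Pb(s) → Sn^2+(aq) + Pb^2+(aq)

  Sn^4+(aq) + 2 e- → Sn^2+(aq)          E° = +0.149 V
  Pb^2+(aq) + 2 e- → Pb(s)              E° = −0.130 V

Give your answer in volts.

+0.279 V

Sn^4+(aq) gains electrons, so the Sn⁴⁺/Sn²⁺ couple is the cathode; the Pb²⁺/Pb couple is the anode.
E°cell = E°(cathode) − E°(anode) = +0.149 − (−0.130) = +0.279 V.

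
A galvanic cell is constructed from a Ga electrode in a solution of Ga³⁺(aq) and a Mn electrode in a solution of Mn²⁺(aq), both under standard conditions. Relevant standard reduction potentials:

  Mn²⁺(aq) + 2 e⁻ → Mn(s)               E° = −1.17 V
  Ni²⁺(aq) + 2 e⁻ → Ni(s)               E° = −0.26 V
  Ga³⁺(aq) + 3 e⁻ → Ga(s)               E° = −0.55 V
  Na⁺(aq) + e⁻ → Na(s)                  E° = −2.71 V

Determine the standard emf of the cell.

+0.62 V

Of the two couples in this cell, the one with the more positive reduction potential is reduced at the cathode: here that is Ga³⁺/Ga (−0.55 V); Mn²⁺/Mn (−1.17 V) is the anode.
E°cell = E°(cathode) − E°(anode) = −0.55 − (−1.17) = +0.62 V.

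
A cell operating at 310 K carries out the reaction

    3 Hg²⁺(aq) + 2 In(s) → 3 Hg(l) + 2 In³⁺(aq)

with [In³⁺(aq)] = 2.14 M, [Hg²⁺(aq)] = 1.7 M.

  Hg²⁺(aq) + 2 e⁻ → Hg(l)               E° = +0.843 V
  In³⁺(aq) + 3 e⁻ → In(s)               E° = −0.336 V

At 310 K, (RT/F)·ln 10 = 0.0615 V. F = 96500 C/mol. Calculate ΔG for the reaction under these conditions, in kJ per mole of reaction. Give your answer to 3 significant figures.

−683 kJ/mol

With Hg²⁺/Hg reduced at the cathode, E°cell = +0.843 − (−0.336) = +1.179 V and n = 6.
Q = [In³⁺(aq)]^2 / [Hg²⁺(aq)]^3 = 0.932, so log Q = −0.031 and E = +1.179 − (0.0615/6)(−0.031) = +1.1793 V.
ΔG = −nFE = −(6)(96500)(+1.1793) J/mol = −683 kJ/mol.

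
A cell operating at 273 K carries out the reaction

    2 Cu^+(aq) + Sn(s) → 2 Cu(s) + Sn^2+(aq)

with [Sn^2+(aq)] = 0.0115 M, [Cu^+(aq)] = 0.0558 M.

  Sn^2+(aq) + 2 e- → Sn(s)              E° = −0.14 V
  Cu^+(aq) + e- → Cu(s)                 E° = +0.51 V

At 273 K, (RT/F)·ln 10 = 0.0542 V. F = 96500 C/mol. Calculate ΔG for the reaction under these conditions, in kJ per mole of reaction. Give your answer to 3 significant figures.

−122 kJ/mol

With Cu⁺/Cu reduced at the cathode, E°cell = +0.51 − (−0.14) = +0.65 V and n = 2.
Here Q = [Sn^2+(aq)] / [Cu^+(aq)]^2 = 3.69 (log Q = 0.567), giving E = +0.65 − (0.0542/2)·(0.567) = +0.6346 V.
ΔG = −nFE = −(2)(96500)(+0.6346) J/mol = −122 kJ/mol.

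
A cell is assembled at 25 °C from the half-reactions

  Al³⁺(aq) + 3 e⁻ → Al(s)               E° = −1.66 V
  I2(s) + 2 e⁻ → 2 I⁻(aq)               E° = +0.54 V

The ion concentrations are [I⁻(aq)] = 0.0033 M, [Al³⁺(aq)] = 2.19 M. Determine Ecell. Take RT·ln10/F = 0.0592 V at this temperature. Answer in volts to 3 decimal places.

+2.340 V

The I₂/I⁻ couple has the more positive E°, so it is the cathode; Al³⁺/Al is the anode.
E°cell = +0.54 − (−1.66) = +2.20 V, with n = 6 electrons transferred.
The balanced reaction is 3 I2(s) + 2 Al(s) → 6 I⁻(aq) + 2 Al³⁺(aq), so Q = [I⁻(aq)]^6·[Al³⁺(aq)]^2 = 6.19×10^−15 and log Q = −14.208.
By the Nernst equation, E = +2.20 − (0.0592/6)·(−14.208) = +2.340 V.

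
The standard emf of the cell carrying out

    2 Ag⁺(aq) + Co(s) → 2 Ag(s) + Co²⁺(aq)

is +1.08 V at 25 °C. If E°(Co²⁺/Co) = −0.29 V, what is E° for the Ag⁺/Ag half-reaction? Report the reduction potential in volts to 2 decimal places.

In the reaction as written the Ag⁺/Ag couple is reduced (cathode) and Co²⁺/Co is oxidized (anode), so E°cell = E°(Ag⁺/Ag) − E°(Co²⁺/Co).
E°(Ag⁺/Ag) = E°cell + E°(anode) = +1.08 + (−0.29) = +0.79 V.

+0.79 V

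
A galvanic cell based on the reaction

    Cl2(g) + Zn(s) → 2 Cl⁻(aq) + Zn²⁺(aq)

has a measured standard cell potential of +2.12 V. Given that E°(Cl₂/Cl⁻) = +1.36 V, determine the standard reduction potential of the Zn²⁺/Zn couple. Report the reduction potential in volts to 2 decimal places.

−0.76 V

In the reaction as written the Cl₂/Cl⁻ couple is reduced (cathode) and Zn²⁺/Zn is oxidized (anode), so E°cell = E°(Cl₂/Cl⁻) − E°(Zn²⁺/Zn).
E°(Zn²⁺/Zn) = E°(cathode) − E°cell = +1.36 − (+2.12) = −0.76 V.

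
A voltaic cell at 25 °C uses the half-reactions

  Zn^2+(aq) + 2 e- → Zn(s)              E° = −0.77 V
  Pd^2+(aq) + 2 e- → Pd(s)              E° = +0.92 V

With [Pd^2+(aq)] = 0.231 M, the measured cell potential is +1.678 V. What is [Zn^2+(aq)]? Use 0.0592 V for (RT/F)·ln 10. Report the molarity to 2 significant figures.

With Pd²⁺/Pd at the cathode and Zn²⁺/Zn at the anode, E°cell = +0.92 − (−0.77) = +1.69 V (n = 2).
From the Nernst equation, log Q = n(E° − E)/0.0592 = 2·(+1.69 − (+1.678))/0.0592 = 0.405.
For Pd^2+(aq) + Zn(s) → Pd(s) + Zn^2+(aq), the reaction quotient is Q = [Zn^2+(aq)] / [Pd^2+(aq)].
Isolating [Zn^2+(aq)] in Q = 10^{0.405} yields log [Zn^2+(aq)] = −0.231, i.e. 0.59 M.

0.59 M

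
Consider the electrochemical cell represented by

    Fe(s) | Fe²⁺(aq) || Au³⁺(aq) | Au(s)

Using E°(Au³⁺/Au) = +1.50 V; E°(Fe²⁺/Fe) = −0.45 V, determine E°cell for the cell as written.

+1.95 V

By convention the left-hand electrode in cell notation is the anode (oxidation) and the right-hand electrode is the cathode (reduction).
E°cell = E°(right) − E°(left) = +1.50 − (−0.45) = +1.95 V.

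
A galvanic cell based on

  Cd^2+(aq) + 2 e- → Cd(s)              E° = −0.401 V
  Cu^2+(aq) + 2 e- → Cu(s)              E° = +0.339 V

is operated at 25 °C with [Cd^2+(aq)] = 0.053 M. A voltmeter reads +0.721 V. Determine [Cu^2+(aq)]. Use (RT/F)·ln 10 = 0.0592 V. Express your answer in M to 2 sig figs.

0.012 M

The Cu²⁺/Cu couple has the larger reduction potential, so it is the cathode: E°cell = +0.339 − (−0.401) = +0.740 V and n = 2.
Rearranging E = E° − (0.0592/n)·log Q gives log Q = 2(+0.740 − (+0.721))/0.0592 = 0.642.
For Cu^2+(aq) + Cd(s) → Cu(s) + Cd^2+(aq), the reaction quotient is Q = [Cd^2+(aq)] / [Cu^2+(aq)].
Solving for the unknown gives log [Cu^2+(aq)] = −1.918, so [Cu^2+(aq)] ≈ 0.012 M.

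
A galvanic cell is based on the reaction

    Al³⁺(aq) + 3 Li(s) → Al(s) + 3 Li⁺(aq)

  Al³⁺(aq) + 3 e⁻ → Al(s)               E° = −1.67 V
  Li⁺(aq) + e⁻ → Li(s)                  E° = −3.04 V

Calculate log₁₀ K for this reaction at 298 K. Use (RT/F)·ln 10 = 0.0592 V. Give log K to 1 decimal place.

The Al³⁺/Al couple is reduced (cathode); E°cell = −1.67 − (−3.04) = +1.37 V with n = 3.
At equilibrium E = 0, so log K = nE°cell / 0.0592 = (3)(+1.37) / 0.0592 = 69.4.

log K = 69.4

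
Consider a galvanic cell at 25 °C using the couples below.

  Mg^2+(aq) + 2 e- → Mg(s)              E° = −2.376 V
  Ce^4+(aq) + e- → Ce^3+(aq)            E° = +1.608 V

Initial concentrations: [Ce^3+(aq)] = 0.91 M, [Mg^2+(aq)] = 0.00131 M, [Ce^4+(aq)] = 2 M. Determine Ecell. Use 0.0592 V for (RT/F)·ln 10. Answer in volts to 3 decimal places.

+4.090 V

Ce⁴⁺/Ce³⁺ is reduced (cathode, E° = +1.608 V) and Mg²⁺/Mg is oxidized (anode).
E°cell = +1.608 − (−2.376) = +3.984 V, with n = 2 electrons transferred.
Balancing gives 2 Ce^4+(aq) + Mg(s) → 2 Ce^3+(aq) + Mg^2+(aq); hence Q = ([Ce^3+(aq)]^2·[Mg^2+(aq)]) / [Ce^4+(aq)]^2 = 0.000271 (log Q = −3.567).
By the Nernst equation, E = +3.984 − (0.0592/2)·(−3.567) = +4.090 V.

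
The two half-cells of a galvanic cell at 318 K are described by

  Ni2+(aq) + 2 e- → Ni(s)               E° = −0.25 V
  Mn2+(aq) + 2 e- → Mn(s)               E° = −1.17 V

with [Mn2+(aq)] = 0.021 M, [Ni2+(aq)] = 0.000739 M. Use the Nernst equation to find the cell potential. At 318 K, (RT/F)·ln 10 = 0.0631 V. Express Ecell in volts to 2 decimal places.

+0.87 V

Ni²⁺/Ni is reduced (cathode, E° = −0.25 V) and Mn²⁺/Mn is oxidized (anode).
E°cell = −0.25 − (−1.17) = +0.92 V, with n = 2 electrons transferred.
The balanced reaction is Ni2+(aq) + Mn(s) → Ni(s) + Mn2+(aq), so Q = [Mn2+(aq)] / [Ni2+(aq)] = 28.4 and log Q = 1.454.
Applying E = E° − (RT ln10/nF)·log Q gives +0.92 − (0.0631/2)(1.454) = +0.87 V.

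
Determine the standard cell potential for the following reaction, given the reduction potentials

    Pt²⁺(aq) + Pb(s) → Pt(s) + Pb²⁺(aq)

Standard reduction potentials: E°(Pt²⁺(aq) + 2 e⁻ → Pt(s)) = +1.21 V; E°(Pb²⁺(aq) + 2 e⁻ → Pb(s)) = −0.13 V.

+1.34 V

In the reaction as written, Pt²⁺(aq) is reduced (cathode) and Pb²⁺(aq) is produced by oxidation at the anode.
E°cell = E°(cathode) − E°(anode) = +1.21 − (−0.13) = +1.34 V.
The positive value indicates the reaction is spontaneous as written.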